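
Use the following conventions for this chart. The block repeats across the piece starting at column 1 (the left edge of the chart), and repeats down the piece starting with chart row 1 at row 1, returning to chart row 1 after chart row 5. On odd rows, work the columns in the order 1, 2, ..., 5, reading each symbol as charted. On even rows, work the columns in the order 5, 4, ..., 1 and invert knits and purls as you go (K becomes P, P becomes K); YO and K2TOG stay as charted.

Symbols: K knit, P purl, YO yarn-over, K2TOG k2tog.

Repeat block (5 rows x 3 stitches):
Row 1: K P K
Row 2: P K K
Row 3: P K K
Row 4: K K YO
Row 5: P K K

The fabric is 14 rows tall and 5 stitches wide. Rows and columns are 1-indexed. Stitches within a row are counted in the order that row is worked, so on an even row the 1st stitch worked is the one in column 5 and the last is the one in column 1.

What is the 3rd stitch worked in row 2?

Row 2 uses chart row ((2-1) mod 5)+1 = 2. Row 2 is even, so WS.
Chart row 2 tiled across columns 1-5: P K K P K
Wrong side: read the tiled row from column 5 down to 1 and exchange K with P (leave YO, K2TOG).
Row 2 as worked: P K P P K
The 3rd stitch worked is P.

== STITCH ==
P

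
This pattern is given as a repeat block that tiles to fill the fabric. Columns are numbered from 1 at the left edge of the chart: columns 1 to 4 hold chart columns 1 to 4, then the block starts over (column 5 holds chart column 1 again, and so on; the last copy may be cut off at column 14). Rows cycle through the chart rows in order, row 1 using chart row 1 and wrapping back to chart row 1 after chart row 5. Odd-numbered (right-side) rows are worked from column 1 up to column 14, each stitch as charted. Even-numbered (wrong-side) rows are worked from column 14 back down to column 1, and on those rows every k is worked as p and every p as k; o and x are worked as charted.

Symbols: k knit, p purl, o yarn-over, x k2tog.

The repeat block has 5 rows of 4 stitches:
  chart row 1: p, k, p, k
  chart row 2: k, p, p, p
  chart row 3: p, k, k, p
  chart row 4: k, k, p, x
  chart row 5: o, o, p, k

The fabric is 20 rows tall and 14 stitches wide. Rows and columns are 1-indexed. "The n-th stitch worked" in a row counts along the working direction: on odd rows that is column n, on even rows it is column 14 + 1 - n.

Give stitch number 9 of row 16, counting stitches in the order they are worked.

Row 16 uses chart row ((16-1) mod 5)+1 = 1. Row 16 is even, so WS.
Chart row 1 tiled across columns 1-14: p k p k p k p k p k p k p k
Wrong side: read the tiled row from column 14 down to 1 and exchange k with p (leave o, x).
Row 16 as worked: p k p k p k p k p k p k p k
The 9th stitch worked is p.

Result:
p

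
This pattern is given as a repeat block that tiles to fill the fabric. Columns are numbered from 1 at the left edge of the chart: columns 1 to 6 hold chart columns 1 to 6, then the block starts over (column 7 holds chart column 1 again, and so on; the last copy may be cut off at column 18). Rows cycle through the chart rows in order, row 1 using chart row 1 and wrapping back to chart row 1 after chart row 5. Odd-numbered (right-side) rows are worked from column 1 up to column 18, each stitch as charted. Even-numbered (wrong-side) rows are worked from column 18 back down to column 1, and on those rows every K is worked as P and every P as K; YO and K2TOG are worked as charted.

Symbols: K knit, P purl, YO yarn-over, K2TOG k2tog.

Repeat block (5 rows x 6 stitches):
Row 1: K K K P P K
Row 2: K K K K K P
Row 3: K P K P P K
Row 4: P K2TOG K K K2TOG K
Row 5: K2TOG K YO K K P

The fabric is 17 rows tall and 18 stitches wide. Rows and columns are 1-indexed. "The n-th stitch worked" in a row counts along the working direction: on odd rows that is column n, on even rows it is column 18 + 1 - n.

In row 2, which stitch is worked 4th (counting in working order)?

Row 2: (2-1) mod 5 = 1, so use chart row 2. Even row -> WS.
Chart row 2 tiled across columns 1-18: K K K K K P K K K K K P K K K K K P
WS: work from column 18 back to column 1 (reverse the tiled row), swapping K<->P (YO and K2TOG unchanged).
Row 2 as worked: K P P P P P K P P P P P K P P P P P
The 4th stitch worked is P.

Result:
P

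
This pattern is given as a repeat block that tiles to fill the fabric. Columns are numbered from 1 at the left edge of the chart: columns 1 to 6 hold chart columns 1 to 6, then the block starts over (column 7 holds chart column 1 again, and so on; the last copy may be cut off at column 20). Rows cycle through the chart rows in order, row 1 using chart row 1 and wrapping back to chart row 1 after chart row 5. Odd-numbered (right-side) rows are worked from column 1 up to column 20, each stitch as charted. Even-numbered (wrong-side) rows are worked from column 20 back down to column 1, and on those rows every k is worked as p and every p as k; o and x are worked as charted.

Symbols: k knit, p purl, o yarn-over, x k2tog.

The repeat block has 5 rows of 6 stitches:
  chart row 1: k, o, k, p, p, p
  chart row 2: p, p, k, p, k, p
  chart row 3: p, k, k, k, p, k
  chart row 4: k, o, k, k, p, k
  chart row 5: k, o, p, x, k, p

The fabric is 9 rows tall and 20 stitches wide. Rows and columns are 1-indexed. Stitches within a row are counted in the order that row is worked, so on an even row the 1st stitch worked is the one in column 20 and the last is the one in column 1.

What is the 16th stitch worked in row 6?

Result:
k

Derivation:
For row 6: chart row = ((6-1) mod 5) + 1 = 1; this is a WS (even) row.
Chart row 1 tiled across columns 1-20: k o k p p p k o k p p p k o k p p p k o
Wrong side: read the tiled row from column 20 down to 1 and exchange k with p (leave o, x).
Row 6 as worked: o p k k k p o p k k k p o p k k k p o p
The 16th stitch worked is k.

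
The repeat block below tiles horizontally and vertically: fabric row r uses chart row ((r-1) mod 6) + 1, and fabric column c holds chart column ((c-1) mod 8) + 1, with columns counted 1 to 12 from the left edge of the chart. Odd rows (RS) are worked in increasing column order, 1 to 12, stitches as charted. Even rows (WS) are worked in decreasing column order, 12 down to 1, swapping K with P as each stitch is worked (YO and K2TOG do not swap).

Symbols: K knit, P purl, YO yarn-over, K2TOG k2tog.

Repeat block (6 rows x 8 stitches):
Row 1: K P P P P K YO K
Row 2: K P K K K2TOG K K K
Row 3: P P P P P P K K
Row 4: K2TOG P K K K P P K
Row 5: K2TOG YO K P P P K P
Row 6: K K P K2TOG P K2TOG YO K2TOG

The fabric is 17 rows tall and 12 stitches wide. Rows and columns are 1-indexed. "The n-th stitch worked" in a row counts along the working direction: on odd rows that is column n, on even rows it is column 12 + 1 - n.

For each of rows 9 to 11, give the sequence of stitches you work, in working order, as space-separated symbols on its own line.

== ROWS AS WORKED ==
P P P P P P K K P P P P
P P K K2TOG P K K P P P K K2TOG
K2TOG YO K P P P K P K2TOG YO K P

Derivation:
Row 9: chart row 3, RS - tile across columns 1-12 and work as-is.
Row 10: chart row 4, WS - tiled (columns 1-12): K2TOG P K K K P P K K2TOG P K K; work from column 12 back to 1 with K<->P swapped.
Row 11: chart row 5, RS - tile across columns 1-12 and work as-is.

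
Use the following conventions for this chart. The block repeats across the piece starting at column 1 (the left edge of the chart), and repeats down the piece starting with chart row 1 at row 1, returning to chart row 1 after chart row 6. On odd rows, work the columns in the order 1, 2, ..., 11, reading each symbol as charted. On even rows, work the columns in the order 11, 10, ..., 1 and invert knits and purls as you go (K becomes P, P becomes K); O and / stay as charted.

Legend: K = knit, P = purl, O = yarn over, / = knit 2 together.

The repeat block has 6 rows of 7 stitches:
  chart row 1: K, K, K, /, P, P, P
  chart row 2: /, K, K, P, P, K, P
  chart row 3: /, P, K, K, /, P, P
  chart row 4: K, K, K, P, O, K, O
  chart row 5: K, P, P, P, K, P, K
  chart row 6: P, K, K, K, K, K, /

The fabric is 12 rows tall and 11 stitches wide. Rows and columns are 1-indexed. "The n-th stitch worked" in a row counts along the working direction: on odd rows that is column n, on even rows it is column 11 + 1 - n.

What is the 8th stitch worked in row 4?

== STITCH ==
K

Derivation:
For row 4: chart row = ((4-1) mod 6) + 1 = 4; this is a WS (even) row.
Chart row 4 tiled across columns 1-11: K K K P O K O K K K P
Wrong side: read the tiled row from column 11 down to 1 and exchange K with P (leave O, /).
Row 4 as worked: K P P P O P O K P P P
The 8th stitch worked is K.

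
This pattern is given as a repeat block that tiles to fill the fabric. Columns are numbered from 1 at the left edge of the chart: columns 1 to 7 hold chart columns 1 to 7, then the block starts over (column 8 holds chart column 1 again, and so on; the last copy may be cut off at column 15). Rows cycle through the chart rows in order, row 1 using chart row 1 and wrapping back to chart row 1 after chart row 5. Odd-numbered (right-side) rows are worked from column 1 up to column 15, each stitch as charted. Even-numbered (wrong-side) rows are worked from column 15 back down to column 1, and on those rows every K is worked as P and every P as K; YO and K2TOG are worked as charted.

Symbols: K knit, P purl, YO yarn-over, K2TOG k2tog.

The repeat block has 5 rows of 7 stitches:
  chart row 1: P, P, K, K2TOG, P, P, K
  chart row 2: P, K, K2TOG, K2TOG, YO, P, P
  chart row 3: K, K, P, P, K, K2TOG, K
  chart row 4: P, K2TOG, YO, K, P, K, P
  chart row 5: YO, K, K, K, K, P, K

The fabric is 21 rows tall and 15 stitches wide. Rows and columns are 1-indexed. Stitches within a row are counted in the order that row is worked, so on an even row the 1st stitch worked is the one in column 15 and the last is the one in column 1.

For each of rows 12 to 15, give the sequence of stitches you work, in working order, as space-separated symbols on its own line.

Rows as worked:
K K K YO K2TOG K2TOG P K K K YO K2TOG K2TOG P K
K K P P K K2TOG K K K P P K K2TOG K K
K K P K P YO K2TOG K K P K P YO K2TOG K
YO K K K K P K YO K K K K P K YO

Derivation:
Row 12: chart row 2, WS - tiled (columns 1-15): P K K2TOG K2TOG YO P P P K K2TOG K2TOG YO P P P; work from column 15 back to 1 with K<->P swapped.
Row 13: chart row 3, RS - tile across columns 1-15 and work as-is.
Row 14: chart row 4, WS - tiled (columns 1-15): P K2TOG YO K P K P P K2TOG YO K P K P P; work from column 15 back to 1 with K<->P swapped.
Row 15: chart row 5, RS - tile across columns 1-15 and work as-is.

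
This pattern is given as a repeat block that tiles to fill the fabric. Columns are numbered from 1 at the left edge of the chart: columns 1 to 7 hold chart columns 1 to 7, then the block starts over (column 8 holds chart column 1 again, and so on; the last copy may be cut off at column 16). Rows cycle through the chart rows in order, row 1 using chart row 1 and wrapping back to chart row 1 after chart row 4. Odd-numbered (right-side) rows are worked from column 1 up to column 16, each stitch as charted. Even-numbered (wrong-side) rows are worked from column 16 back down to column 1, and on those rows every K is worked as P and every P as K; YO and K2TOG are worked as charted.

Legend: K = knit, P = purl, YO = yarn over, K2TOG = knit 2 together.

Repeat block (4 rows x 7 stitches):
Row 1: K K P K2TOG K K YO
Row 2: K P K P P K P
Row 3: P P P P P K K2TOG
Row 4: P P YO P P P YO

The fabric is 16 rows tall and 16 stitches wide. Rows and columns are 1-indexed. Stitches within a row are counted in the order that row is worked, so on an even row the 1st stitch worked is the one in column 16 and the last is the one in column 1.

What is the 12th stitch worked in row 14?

Row 14 uses chart row ((14-1) mod 4)+1 = 2. Row 14 is even, so WS.
Chart row 2 tiled across columns 1-16: K P K P P K P K P K P P K P K P
WS: work from column 16 back to column 1 (reverse the tiled row), swapping K<->P (YO and K2TOG unchanged).
Row 14 as worked: K P K P K K P K P K P K K P K P
Stitch 12 in working order -> K

Result:
K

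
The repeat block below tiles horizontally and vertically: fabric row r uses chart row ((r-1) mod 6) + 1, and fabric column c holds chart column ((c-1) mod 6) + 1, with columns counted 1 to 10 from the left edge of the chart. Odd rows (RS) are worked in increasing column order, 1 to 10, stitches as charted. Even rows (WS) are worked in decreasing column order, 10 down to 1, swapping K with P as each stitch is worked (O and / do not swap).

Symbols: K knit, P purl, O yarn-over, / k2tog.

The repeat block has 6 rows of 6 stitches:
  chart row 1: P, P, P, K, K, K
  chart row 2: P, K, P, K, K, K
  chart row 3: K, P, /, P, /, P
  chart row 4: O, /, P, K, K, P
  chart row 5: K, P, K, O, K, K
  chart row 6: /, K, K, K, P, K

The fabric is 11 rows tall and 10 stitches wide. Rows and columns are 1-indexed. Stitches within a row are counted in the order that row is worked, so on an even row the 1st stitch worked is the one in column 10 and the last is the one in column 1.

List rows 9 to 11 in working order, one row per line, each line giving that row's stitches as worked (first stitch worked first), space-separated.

Row 9: chart row 3, RS - tile across columns 1-10 and work as-is.
Row 10: chart row 4, WS - tiled (columns 1-10): O / P K K P O / P K; work from column 10 back to 1 with K<->P swapped.
Row 11: chart row 5, RS - tile across columns 1-10 and work as-is.

Rows as worked:
K P / P / P K P / P
P K / O K P P K / O
K P K O K K K P K O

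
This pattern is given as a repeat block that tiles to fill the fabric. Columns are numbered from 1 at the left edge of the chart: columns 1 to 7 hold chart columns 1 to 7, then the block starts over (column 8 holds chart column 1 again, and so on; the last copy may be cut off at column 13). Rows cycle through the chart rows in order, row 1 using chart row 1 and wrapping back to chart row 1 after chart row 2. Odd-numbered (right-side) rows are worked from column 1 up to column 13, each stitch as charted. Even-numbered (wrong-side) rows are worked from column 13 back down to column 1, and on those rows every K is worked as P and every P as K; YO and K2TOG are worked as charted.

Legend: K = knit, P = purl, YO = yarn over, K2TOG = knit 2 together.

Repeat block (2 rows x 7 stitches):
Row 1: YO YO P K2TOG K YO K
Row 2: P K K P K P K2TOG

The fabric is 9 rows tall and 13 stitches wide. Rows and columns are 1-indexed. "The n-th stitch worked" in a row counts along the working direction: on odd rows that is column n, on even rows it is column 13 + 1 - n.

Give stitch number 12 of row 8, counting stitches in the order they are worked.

Row 8: (8-1) mod 2 = 1, so use chart row 2. Even row -> WS.
Chart row 2 tiled across columns 1-13: P K K P K P K2TOG P K K P K P
WS: work from column 13 back to column 1 (reverse the tiled row), swapping K<->P (YO and K2TOG unchanged).
Row 8 as worked: K P K P P K K2TOG K P K P P K
Counting 12 along the worked row gives P.

== STITCH ==
P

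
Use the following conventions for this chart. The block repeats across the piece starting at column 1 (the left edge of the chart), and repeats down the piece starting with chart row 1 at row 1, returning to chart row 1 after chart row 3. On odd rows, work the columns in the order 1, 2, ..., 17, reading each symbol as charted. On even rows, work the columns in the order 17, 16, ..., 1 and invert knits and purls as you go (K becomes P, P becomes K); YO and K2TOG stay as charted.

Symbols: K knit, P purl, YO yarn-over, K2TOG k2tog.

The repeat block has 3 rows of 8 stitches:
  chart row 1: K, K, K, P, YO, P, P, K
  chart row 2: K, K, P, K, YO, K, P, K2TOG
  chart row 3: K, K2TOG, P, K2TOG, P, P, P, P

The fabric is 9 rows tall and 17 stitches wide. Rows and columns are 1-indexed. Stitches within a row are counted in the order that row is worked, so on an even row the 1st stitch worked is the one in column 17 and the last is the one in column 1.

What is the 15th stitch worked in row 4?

== STITCH ==
P

Derivation:
Row 4 uses chart row ((4-1) mod 3)+1 = 1. Row 4 is even, so WS.
Chart row 1 tiled across columns 1-17: K K K P YO P P K K K K P YO P P K K
WS row: flip the tiled sequence (start at column 17) and apply K<->P; YO and K2TOG stay.
Row 4 as worked: P P K K YO K P P P P K K YO K P P P
The 15th stitch worked is P.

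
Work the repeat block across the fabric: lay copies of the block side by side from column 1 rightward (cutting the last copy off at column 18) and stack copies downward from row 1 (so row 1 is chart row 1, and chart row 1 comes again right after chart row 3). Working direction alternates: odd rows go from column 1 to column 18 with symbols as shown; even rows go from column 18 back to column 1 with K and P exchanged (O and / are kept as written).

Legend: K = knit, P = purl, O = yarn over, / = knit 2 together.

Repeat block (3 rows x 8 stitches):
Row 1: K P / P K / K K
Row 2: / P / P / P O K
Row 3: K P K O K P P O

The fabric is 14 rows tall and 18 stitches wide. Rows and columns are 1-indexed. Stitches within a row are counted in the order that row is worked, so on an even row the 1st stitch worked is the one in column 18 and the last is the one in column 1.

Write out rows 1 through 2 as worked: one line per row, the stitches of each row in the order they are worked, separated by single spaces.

== ROWS AS WORKED ==
K P / P K / K K K P / P K / K K K P
K / P O K / K / K / P O K / K / K /

Derivation:
Row 1: chart row 1, RS - tile across columns 1-18 and work as-is.
Row 2: chart row 2, WS - tiled (columns 1-18): / P / P / P O K / P / P / P O K / P; work from column 18 back to 1 with K<->P swapped.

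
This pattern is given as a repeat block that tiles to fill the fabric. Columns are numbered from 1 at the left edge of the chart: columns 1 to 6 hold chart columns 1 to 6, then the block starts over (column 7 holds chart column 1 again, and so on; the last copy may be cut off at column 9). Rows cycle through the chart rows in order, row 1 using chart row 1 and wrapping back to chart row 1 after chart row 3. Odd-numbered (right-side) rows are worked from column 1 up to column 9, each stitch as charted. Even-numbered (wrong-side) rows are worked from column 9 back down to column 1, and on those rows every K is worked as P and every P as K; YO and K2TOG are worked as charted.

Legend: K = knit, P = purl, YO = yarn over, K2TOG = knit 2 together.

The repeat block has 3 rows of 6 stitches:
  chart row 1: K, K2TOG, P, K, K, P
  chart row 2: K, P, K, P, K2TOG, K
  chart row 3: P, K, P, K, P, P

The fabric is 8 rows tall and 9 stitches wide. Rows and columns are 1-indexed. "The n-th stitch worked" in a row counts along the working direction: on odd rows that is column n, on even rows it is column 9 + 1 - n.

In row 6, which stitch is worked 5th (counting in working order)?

For row 6: chart row = ((6-1) mod 3) + 1 = 3; this is a WS (even) row.
Chart row 3 tiled across columns 1-9: P K P K P P P K P
Wrong side: read the tiled row from column 9 down to 1 and exchange K with P (leave YO, K2TOG).
Row 6 as worked: K P K K K P K P K
Counting 5 along the worked row gives K.

Result:
K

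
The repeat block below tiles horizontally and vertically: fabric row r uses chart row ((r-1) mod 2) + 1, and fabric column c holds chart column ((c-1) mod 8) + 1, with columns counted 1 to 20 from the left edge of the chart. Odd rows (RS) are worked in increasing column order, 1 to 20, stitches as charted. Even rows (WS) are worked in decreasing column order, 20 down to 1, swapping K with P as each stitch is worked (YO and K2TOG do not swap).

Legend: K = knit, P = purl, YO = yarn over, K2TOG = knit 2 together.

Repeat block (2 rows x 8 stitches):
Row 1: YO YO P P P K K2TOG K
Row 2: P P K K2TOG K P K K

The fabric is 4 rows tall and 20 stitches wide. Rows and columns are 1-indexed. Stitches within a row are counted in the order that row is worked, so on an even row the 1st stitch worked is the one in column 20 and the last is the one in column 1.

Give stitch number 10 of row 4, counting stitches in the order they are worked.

Row 4: (4-1) mod 2 = 1, so use chart row 2. Even row -> WS.
Chart row 2 tiled across columns 1-20: P P K K2TOG K P K K P P K K2TOG K P K K P P K K2TOG
WS: work from column 20 back to column 1 (reverse the tiled row), swapping K<->P (YO and K2TOG unchanged).
Row 4 as worked: K2TOG P K K P P K P K2TOG P K K P P K P K2TOG P K K
The 10th stitch worked is P.

Result:
P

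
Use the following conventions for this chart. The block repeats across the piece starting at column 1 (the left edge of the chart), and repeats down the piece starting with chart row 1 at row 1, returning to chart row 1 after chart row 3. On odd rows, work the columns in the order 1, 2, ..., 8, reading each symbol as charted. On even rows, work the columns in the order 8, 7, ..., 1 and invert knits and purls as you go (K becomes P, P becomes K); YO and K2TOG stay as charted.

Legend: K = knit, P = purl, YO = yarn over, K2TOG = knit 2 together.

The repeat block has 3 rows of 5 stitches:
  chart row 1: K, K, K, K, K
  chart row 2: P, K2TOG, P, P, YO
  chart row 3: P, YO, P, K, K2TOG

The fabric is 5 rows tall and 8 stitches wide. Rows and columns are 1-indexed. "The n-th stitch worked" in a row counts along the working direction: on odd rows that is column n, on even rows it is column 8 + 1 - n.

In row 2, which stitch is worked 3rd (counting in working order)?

== STITCH ==
K

Derivation:
For row 2: chart row = ((2-1) mod 3) + 1 = 2; this is a WS (even) row.
Chart row 2 tiled across columns 1-8: P K2TOG P P YO P K2TOG P
WS: work from column 8 back to column 1 (reverse the tiled row), swapping K<->P (YO and K2TOG unchanged).
Row 2 as worked: K K2TOG K YO K K K2TOG K
Stitch 3 in working order -> K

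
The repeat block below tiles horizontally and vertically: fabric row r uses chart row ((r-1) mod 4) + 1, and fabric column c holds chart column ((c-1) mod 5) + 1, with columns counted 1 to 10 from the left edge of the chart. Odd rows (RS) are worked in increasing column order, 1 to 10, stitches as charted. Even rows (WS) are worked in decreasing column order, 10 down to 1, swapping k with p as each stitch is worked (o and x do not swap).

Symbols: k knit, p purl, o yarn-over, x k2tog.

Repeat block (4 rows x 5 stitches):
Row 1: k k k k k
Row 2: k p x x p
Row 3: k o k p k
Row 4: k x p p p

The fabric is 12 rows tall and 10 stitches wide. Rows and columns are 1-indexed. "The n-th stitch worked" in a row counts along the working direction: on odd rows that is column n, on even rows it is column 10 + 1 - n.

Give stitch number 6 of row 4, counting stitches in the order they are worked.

For row 4: chart row = ((4-1) mod 4) + 1 = 4; this is a WS (even) row.
Chart row 4 tiled across columns 1-10: k x p p p k x p p p
WS: work from column 10 back to column 1 (reverse the tiled row), swapping k<->p (o and x unchanged).
Row 4 as worked: k k k x p k k k x p
The 6th stitch worked is k.

== STITCH ==
k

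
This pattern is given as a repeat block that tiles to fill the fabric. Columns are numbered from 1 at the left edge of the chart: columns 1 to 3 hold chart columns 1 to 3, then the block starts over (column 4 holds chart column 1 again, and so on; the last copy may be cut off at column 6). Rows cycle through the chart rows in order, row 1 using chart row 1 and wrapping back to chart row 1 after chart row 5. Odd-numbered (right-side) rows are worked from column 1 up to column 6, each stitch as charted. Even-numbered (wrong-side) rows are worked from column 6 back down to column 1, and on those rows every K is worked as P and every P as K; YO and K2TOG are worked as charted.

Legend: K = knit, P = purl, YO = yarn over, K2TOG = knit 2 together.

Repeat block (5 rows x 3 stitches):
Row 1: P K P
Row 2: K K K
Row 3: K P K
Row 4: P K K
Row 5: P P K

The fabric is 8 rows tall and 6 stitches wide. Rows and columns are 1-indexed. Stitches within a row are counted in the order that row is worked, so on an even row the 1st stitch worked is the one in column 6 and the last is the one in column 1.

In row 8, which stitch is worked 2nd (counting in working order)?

For row 8: chart row = ((8-1) mod 5) + 1 = 3; this is a WS (even) row.
Chart row 3 tiled across columns 1-6: K P K K P K
WS row: flip the tiled sequence (start at column 6) and apply K<->P; YO and K2TOG stay.
Row 8 as worked: P K P P K P
The 2nd stitch worked is K.

Stitch:
K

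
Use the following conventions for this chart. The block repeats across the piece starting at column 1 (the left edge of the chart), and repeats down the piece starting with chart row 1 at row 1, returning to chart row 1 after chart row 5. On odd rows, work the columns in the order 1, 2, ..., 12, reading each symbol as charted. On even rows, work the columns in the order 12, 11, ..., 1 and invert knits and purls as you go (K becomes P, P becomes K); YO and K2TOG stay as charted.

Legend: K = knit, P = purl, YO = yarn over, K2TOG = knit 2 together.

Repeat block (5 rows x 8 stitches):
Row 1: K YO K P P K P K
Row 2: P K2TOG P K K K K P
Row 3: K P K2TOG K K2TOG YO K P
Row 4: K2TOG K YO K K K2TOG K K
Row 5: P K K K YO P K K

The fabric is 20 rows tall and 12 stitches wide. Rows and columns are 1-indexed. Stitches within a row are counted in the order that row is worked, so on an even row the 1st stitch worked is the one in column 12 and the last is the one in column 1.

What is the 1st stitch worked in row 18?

Row 18: (18-1) mod 5 = 2, so use chart row 3. Even row -> WS.
Chart row 3 tiled across columns 1-12: K P K2TOG K K2TOG YO K P K P K2TOG K
Wrong side: read the tiled row from column 12 down to 1 and exchange K with P (leave YO, K2TOG).
Row 18 as worked: P K2TOG K P K P YO K2TOG P K2TOG K P
Counting 1 along the worked row gives P.

Result:
P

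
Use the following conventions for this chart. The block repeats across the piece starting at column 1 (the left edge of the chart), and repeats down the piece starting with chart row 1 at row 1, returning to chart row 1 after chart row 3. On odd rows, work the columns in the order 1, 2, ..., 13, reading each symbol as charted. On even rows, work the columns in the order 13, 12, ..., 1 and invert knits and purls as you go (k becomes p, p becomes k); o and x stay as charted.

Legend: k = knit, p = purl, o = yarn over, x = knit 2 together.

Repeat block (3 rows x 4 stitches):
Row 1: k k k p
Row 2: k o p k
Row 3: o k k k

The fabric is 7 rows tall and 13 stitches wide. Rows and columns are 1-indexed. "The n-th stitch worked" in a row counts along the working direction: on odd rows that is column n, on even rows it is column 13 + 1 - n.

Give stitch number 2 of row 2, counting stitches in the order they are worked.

== STITCH ==
p

Derivation:
Row 2: (2-1) mod 3 = 1, so use chart row 2. Even row -> WS.
Chart row 2 tiled across columns 1-13: k o p k k o p k k o p k k
WS row: flip the tiled sequence (start at column 13) and apply k<->p; o and x stay.
Row 2 as worked: p p k o p p k o p p k o p
The 2nd stitch worked is p.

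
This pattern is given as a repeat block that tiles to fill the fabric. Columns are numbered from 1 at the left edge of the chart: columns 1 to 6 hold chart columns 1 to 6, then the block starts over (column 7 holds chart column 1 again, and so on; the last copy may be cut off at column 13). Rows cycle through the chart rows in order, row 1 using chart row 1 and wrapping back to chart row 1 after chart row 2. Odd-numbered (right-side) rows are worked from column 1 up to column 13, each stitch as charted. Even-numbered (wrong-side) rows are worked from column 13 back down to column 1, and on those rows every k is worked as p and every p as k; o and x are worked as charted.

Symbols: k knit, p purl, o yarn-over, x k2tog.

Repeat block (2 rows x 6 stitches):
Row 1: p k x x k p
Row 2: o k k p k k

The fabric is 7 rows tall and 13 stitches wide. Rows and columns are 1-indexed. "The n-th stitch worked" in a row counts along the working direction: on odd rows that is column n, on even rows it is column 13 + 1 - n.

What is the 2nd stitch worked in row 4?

Row 4: (4-1) mod 2 = 1, so use chart row 2. Even row -> WS.
Chart row 2 tiled across columns 1-13: o k k p k k o k k p k k o
WS: work from column 13 back to column 1 (reverse the tiled row), swapping k<->p (o and x unchanged).
Row 4 as worked: o p p k p p o p p k p p o
The 2nd stitch worked is p.

Stitch:
p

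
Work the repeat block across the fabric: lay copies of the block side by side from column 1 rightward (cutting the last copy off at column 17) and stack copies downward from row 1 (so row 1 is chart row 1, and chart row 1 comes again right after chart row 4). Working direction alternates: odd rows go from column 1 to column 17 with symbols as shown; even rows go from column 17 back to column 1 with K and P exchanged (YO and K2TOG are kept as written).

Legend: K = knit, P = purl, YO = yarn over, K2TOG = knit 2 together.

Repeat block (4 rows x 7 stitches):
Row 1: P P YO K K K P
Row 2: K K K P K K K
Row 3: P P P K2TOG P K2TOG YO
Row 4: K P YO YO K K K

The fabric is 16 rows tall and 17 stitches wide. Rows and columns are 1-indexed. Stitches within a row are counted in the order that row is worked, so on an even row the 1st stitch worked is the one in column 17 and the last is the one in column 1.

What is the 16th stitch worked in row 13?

For row 13: chart row = ((13-1) mod 4) + 1 = 1; this is a RS (odd) row.
Chart row 1 tiled across columns 1-17: P P YO K K K P P P YO K K K P P P YO
RS: work column 1 to column 17, symbols as charted — the tiled row is the row as worked.
Stitch 16 in working order -> P

Stitch:
P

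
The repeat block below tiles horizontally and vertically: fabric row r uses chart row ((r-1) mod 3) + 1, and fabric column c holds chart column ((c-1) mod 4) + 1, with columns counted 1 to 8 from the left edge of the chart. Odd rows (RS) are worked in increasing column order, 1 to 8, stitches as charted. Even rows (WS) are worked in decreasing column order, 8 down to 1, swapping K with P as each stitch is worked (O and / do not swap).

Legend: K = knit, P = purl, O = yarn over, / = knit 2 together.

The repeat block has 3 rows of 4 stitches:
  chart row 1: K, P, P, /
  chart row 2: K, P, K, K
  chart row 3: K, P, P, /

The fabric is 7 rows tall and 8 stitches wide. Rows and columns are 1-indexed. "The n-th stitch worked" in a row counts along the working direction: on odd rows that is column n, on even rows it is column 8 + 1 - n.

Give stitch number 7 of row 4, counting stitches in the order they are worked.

== STITCH ==
K

Derivation:
Row 4 uses chart row ((4-1) mod 3)+1 = 1. Row 4 is even, so WS.
Chart row 1 tiled across columns 1-8: K P P / K P P /
Wrong side: read the tiled row from column 8 down to 1 and exchange K with P (leave O, /).
Row 4 as worked: / K K P / K K P
Stitch 7 in working order -> K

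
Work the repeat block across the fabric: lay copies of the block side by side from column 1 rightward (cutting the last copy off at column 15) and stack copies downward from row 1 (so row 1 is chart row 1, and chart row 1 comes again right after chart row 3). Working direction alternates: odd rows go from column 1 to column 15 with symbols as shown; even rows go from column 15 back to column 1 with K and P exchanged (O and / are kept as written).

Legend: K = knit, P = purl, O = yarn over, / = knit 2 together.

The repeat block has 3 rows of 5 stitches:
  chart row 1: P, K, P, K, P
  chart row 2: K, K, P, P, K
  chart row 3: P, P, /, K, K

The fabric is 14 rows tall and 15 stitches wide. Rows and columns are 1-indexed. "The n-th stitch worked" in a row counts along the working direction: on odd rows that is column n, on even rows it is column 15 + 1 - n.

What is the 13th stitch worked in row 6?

Result:
/

Derivation:
Row 6: (6-1) mod 3 = 2, so use chart row 3. Even row -> WS.
Chart row 3 tiled across columns 1-15: P P / K K P P / K K P P / K K
Wrong side: read the tiled row from column 15 down to 1 and exchange K with P (leave O, /).
Row 6 as worked: P P / K K P P / K K P P / K K
The 13th stitch worked is /.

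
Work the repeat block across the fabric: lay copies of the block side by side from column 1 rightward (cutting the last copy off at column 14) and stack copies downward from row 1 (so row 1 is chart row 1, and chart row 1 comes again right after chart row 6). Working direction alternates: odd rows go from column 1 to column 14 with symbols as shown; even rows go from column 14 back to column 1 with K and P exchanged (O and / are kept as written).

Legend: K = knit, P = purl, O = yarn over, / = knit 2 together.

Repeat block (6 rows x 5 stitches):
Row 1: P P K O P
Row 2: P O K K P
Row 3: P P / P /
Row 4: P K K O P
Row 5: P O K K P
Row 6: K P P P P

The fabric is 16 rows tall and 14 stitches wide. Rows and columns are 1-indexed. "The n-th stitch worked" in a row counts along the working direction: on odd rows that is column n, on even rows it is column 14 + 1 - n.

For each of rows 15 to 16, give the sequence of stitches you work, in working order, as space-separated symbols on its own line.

== ROWS AS WORKED ==
P P / P / P P / P / P P / P
O P P K K O P P K K O P P K

Derivation:
Row 15: chart row 3, RS - tile across columns 1-14 and work as-is.
Row 16: chart row 4, WS - tiled (columns 1-14): P K K O P P K K O P P K K O; work from column 14 back to 1 with K<->P swapped.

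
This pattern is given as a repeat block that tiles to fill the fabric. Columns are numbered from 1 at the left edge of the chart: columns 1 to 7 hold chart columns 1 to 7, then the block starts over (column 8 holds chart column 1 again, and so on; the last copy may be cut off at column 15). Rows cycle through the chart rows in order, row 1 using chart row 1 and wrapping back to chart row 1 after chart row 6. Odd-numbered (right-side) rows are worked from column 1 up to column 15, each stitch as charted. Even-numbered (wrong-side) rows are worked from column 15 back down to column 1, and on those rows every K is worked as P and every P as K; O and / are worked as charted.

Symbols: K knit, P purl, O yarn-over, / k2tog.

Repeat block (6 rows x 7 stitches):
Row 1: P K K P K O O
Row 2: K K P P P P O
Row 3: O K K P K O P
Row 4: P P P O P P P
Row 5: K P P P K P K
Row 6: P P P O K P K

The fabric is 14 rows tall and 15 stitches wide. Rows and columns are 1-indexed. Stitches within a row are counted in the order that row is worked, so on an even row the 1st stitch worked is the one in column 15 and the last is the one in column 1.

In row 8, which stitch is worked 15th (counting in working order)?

Row 8: (8-1) mod 6 = 1, so use chart row 2. Even row -> WS.
Chart row 2 tiled across columns 1-15: K K P P P P O K K P P P P O K
WS: work from column 15 back to column 1 (reverse the tiled row), swapping K<->P (O and / unchanged).
Row 8 as worked: P O K K K K P P O K K K K P P
The 15th stitch worked is P.

Stitch:
P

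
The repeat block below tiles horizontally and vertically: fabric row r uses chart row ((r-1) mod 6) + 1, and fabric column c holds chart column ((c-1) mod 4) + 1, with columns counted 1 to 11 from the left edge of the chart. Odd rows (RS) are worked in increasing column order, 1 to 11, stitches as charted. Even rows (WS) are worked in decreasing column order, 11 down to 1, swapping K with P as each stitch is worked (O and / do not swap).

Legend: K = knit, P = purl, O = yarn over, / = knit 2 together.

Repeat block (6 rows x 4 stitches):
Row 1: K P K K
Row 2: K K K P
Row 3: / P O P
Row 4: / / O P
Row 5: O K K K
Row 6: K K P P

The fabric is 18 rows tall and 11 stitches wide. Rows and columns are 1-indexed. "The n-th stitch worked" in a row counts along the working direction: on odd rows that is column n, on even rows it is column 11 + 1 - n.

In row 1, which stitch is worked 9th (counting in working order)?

== STITCH ==
K

Derivation:
Row 1: (1-1) mod 6 = 0, so use chart row 1. Odd row -> RS.
Chart row 1 tiled across columns 1-11: K P K K K P K K K P K
Right side: take the tiled row as-is (worked left to right from column 1).
Stitch 9 in working order -> K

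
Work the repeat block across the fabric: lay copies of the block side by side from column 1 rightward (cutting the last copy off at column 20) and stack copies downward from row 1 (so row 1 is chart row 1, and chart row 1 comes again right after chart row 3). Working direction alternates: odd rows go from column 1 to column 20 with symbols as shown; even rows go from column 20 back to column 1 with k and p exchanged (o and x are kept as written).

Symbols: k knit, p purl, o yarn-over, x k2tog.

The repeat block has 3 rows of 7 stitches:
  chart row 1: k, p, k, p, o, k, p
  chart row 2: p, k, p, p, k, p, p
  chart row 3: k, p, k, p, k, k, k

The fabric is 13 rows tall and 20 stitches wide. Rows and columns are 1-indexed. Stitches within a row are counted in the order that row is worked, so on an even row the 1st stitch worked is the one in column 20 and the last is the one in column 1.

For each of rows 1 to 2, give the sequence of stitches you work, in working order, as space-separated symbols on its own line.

Row 1: chart row 1, RS - tile across columns 1-20 and work as-is.
Row 2: chart row 2, WS - tiled (columns 1-20): p k p p k p p p k p p k p p p k p p k p; work from column 20 back to 1 with k<->p swapped.

== ROWS AS WORKED ==
k p k p o k p k p k p o k p k p k p o k
k p k k p k k k p k k p k k k p k k p k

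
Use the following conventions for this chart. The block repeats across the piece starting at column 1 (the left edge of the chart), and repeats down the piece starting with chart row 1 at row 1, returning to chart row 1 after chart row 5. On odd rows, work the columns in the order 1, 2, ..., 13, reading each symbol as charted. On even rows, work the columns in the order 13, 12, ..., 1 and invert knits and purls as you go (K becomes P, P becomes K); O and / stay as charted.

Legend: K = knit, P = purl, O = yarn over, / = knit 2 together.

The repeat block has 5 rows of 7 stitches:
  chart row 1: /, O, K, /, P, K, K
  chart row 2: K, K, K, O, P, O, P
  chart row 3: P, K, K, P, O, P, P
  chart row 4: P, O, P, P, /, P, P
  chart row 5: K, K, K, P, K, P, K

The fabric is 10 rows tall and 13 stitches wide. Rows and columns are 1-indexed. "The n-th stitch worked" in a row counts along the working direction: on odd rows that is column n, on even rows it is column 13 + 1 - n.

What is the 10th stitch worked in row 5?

Row 5: (5-1) mod 5 = 4, so use chart row 5. Odd row -> RS.
Chart row 5 tiled across columns 1-13: K K K P K P K K K K P K P
Right side: take the tiled row as-is (worked left to right from column 1).
Counting 10 along the worked row gives K.

== STITCH ==
K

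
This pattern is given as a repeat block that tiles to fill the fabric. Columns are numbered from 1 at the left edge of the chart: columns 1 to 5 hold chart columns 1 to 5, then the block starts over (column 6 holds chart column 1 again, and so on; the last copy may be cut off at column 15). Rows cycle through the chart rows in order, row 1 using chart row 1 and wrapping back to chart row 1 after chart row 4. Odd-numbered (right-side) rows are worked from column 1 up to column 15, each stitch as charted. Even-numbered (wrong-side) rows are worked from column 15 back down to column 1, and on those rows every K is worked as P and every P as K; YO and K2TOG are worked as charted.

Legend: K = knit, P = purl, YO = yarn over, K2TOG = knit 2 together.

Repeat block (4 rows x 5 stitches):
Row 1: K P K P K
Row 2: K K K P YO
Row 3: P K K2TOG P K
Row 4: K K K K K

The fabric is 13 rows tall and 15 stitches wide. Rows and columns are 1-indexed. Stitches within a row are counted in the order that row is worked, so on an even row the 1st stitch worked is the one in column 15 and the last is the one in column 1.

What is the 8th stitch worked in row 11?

Row 11 uses chart row ((11-1) mod 4)+1 = 3. Row 11 is odd, so RS.
Chart row 3 tiled across columns 1-15: P K K2TOG P K P K K2TOG P K P K K2TOG P K
RS row: no reversal, no swap; stitch n worked = column n.
The 8th stitch worked is K2TOG.

Result:
K2TOG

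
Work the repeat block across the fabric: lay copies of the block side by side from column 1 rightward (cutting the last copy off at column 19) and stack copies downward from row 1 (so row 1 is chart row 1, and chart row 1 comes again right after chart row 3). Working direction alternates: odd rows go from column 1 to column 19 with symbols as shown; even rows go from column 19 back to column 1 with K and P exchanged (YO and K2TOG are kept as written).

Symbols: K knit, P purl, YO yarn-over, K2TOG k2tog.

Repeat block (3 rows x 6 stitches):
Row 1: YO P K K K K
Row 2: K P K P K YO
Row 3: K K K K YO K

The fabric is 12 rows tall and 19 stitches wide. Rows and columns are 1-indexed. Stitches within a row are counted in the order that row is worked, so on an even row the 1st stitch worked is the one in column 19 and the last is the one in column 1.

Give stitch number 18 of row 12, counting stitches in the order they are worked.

== STITCH ==
P

Derivation:
Row 12 uses chart row ((12-1) mod 3)+1 = 3. Row 12 is even, so WS.
Chart row 3 tiled across columns 1-19: K K K K YO K K K K K YO K K K K K YO K K
WS row: flip the tiled sequence (start at column 19) and apply K<->P; YO and K2TOG stay.
Row 12 as worked: P P YO P P P P P YO P P P P P YO P P P P
The 18th stitch worked is P.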